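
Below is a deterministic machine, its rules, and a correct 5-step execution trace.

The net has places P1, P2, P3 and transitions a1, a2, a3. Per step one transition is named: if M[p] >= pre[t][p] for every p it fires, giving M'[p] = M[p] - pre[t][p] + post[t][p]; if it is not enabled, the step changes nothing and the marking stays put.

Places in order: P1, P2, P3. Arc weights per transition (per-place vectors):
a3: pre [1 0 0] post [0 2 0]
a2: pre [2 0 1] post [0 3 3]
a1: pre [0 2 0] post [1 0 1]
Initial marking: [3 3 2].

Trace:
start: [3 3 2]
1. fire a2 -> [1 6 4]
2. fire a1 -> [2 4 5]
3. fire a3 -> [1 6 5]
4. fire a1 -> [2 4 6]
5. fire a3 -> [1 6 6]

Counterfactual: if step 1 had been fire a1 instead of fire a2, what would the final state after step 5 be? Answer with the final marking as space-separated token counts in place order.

3 3 4

(re-executing from step 1 with the substitution; state before step 1: [3 3 2])
1. fire a1 -> [4 1 3]
2. fire a1 -> [4 1 3]
3. fire a3 -> [3 3 3]
4. fire a1 -> [4 1 4]
5. fire a3 -> [3 3 4]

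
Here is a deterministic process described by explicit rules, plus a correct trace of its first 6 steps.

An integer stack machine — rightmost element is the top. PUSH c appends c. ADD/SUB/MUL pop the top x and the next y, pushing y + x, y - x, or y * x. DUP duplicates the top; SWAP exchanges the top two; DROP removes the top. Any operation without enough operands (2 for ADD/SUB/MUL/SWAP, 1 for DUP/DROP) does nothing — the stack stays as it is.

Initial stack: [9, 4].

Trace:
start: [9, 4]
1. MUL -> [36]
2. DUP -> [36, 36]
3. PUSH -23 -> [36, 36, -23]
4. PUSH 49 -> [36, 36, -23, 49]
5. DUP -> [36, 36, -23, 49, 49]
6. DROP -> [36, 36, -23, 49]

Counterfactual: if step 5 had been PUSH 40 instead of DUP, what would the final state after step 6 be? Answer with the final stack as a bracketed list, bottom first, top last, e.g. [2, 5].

[36, 36, -23, 49]

(re-executing from step 5 with the substitution; state before step 5: [36, 36, -23, 49])
5. PUSH 40 -> [36, 36, -23, 49, 40]
6. DROP -> [36, 36, -23, 49]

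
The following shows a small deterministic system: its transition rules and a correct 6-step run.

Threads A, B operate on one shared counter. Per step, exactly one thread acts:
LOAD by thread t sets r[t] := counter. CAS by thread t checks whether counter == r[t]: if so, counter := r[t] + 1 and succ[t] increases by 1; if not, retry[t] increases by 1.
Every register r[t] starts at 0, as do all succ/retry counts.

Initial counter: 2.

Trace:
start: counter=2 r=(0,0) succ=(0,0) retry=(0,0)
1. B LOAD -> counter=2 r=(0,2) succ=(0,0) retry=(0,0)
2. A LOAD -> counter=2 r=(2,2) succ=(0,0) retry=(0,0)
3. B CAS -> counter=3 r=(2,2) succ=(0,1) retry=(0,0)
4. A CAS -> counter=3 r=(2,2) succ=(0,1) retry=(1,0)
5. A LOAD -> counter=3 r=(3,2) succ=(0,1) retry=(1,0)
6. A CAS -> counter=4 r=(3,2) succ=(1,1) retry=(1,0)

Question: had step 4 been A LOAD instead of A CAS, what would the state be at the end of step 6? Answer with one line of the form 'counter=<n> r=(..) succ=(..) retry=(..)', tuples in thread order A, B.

counter=4 r=(3,2) succ=(1,1) retry=(0,0)

(re-executing from step 4 with the substitution; state before step 4: counter=3 r=(2,2) succ=(0,1) retry=(0,0))
4. A LOAD -> counter=3 r=(3,2) succ=(0,1) retry=(0,0)
5. A LOAD -> counter=3 r=(3,2) succ=(0,1) retry=(0,0)
6. A CAS -> counter=4 r=(3,2) succ=(1,1) retry=(0,0)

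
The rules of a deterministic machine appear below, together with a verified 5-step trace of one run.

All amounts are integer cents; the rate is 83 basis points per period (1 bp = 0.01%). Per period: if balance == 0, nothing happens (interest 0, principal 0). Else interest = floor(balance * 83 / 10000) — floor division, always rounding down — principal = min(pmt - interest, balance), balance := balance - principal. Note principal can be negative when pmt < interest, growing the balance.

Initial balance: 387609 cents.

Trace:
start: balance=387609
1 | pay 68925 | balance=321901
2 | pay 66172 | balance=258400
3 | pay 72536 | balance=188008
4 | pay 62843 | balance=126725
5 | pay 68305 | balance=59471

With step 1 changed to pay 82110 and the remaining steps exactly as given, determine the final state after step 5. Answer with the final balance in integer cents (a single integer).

45844

(re-executing from step 1 with the substitution; state before step 1: balance=387609)
1 | pay 82110 | balance=308716
2 | pay 66172 | balance=245106
3 | pay 72536 | balance=174604
4 | pay 62843 | balance=113210
5 | pay 68305 | balance=45844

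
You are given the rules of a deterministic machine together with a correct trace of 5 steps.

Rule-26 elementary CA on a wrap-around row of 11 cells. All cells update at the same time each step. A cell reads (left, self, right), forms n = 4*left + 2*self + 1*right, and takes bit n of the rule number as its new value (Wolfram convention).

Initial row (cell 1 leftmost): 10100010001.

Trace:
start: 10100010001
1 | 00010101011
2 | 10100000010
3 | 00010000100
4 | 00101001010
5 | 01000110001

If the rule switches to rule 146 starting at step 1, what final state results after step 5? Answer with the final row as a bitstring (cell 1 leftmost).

(re-executing steps 1..5 under rule 146; state before step 1: 10100010001)
1 | 00010101010
2 | 00100000001
3 | 11010000010
4 | 00001000100
5 | 00010101010

00010101010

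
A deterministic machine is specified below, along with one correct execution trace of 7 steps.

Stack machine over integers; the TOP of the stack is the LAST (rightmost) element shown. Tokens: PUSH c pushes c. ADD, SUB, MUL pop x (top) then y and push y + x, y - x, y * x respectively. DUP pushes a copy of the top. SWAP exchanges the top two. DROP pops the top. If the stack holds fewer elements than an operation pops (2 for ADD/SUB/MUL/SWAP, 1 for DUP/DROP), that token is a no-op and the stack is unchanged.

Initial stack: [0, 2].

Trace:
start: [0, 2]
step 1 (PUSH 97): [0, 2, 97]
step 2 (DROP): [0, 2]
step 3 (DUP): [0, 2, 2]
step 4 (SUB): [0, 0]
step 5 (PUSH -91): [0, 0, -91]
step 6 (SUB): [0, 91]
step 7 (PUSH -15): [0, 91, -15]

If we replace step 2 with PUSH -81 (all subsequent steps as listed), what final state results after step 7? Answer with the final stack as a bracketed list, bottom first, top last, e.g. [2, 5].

(re-executing from step 2 with the substitution; state before step 2: [0, 2, 97])
step 2 (PUSH -81): [0, 2, 97, -81]
step 3 (DUP): [0, 2, 97, -81, -81]
step 4 (SUB): [0, 2, 97, 0]
step 5 (PUSH -91): [0, 2, 97, 0, -91]
step 6 (SUB): [0, 2, 97, 91]
step 7 (PUSH -15): [0, 2, 97, 91, -15]

[0, 2, 97, 91, -15]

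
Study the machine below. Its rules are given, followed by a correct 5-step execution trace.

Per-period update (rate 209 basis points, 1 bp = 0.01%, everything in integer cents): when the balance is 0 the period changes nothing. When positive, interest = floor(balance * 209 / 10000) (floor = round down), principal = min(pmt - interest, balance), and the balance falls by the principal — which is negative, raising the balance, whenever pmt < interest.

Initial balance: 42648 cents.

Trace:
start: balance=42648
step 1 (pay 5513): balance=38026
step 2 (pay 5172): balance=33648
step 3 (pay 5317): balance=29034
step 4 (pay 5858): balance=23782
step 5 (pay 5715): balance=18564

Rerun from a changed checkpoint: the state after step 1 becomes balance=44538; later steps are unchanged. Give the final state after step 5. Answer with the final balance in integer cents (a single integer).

25637

state after step 1 := balance=44538
step 2 (pay 5172): balance=40296
step 3 (pay 5317): balance=35821
step 4 (pay 5858): balance=30711
step 5 (pay 5715): balance=25637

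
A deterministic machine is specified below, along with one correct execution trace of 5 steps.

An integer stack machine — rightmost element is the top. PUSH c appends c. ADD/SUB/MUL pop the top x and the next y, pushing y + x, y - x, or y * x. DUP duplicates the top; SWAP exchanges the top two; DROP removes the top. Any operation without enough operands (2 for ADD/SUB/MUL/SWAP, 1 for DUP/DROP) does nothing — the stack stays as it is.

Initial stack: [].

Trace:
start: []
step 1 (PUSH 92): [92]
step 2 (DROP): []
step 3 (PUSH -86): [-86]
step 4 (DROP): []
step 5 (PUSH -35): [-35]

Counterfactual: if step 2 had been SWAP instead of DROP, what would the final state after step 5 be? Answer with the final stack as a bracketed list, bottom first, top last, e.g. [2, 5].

[92, -35]

(re-executing from step 2 with the substitution; state before step 2: [92])
step 2 (SWAP): [92]
step 3 (PUSH -86): [92, -86]
step 4 (DROP): [92]
step 5 (PUSH -35): [92, -35]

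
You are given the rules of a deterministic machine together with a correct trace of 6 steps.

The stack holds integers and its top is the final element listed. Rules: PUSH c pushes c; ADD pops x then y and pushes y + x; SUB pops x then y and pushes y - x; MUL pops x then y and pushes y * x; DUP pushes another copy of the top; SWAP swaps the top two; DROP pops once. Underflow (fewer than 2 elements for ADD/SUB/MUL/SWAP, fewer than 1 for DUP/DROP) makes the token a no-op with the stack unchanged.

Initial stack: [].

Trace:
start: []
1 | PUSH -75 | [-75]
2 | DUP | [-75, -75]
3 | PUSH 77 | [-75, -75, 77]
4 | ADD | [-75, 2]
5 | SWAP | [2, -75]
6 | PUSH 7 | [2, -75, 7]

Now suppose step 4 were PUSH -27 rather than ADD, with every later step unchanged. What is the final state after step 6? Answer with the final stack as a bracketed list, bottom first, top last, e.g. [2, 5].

(re-executing from step 4 with the substitution; state before step 4: [-75, -75, 77])
4 | PUSH -27 | [-75, -75, 77, -27]
5 | SWAP | [-75, -75, -27, 77]
6 | PUSH 7 | [-75, -75, -27, 77, 7]

[-75, -75, -27, 77, 7]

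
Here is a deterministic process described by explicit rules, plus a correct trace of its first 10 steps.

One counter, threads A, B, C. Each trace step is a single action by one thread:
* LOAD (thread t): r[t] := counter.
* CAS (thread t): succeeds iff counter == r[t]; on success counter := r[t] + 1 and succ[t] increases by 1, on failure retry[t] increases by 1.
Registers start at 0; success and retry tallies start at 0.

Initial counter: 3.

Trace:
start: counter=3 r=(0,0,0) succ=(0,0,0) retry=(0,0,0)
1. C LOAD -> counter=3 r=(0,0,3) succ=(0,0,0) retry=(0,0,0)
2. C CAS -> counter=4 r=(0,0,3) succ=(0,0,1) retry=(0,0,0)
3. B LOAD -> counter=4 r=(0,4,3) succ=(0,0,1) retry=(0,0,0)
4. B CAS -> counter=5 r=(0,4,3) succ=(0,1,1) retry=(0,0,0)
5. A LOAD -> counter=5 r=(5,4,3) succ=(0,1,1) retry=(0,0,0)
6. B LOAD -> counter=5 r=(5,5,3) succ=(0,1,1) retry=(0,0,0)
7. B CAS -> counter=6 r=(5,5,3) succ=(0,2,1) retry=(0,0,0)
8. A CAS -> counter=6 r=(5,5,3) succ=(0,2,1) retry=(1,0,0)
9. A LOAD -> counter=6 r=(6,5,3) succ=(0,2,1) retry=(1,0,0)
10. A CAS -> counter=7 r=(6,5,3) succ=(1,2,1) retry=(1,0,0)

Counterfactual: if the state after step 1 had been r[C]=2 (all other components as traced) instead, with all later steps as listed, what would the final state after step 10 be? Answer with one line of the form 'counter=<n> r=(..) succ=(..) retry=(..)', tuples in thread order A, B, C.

counter=6 r=(5,4,2) succ=(1,2,0) retry=(1,0,1)

state after step 1 := counter=3 r=(0,0,2) succ=(0,0,0) retry=(0,0,0)
2. C CAS -> counter=3 r=(0,0,2) succ=(0,0,0) retry=(0,0,1)
3. B LOAD -> counter=3 r=(0,3,2) succ=(0,0,0) retry=(0,0,1)
4. B CAS -> counter=4 r=(0,3,2) succ=(0,1,0) retry=(0,0,1)
5. A LOAD -> counter=4 r=(4,3,2) succ=(0,1,0) retry=(0,0,1)
6. B LOAD -> counter=4 r=(4,4,2) succ=(0,1,0) retry=(0,0,1)
7. B CAS -> counter=5 r=(4,4,2) succ=(0,2,0) retry=(0,0,1)
8. A CAS -> counter=5 r=(4,4,2) succ=(0,2,0) retry=(1,0,1)
9. A LOAD -> counter=5 r=(5,4,2) succ=(0,2,0) retry=(1,0,1)
10. A CAS -> counter=6 r=(5,4,2) succ=(1,2,0) retry=(1,0,1)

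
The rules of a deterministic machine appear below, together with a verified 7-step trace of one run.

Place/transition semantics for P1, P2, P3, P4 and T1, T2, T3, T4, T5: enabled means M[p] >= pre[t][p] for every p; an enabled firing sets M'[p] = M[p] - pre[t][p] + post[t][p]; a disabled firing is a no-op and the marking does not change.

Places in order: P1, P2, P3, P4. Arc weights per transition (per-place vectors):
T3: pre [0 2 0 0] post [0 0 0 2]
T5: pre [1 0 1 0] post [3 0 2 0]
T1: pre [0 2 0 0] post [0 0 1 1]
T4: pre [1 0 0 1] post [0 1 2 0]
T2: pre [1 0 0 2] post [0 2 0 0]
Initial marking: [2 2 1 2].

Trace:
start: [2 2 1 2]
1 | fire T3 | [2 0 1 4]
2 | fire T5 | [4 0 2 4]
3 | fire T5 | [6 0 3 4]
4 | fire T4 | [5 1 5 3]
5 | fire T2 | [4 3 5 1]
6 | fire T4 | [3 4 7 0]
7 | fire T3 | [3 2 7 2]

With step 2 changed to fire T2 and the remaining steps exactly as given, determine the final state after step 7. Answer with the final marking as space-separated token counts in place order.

(re-executing from step 2 with the substitution; state before step 2: [2 0 1 4])
2 | fire T2 | [1 2 1 2]
3 | fire T5 | [3 2 2 2]
4 | fire T4 | [2 3 4 1]
5 | fire T2 | [2 3 4 1]
6 | fire T4 | [1 4 6 0]
7 | fire T3 | [1 2 6 2]

1 2 6 2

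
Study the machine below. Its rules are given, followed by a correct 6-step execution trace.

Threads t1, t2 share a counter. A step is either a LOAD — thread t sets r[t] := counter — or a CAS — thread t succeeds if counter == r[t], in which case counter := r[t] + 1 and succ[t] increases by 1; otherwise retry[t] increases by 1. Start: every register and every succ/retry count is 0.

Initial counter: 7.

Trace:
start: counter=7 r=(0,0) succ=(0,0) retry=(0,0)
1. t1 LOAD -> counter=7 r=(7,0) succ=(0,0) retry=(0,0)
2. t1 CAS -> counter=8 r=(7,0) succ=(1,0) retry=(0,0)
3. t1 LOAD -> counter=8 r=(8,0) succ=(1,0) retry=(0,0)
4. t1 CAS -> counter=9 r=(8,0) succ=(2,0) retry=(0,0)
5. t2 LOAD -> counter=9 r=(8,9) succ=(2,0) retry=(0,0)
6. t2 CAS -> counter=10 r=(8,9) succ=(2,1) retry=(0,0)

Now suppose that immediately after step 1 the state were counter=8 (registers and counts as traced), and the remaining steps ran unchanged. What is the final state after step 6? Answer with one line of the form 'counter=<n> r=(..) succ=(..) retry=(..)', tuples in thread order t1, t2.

state after step 1 := counter=8 r=(7,0) succ=(0,0) retry=(0,0)
2. t1 CAS -> counter=8 r=(7,0) succ=(0,0) retry=(1,0)
3. t1 LOAD -> counter=8 r=(8,0) succ=(0,0) retry=(1,0)
4. t1 CAS -> counter=9 r=(8,0) succ=(1,0) retry=(1,0)
5. t2 LOAD -> counter=9 r=(8,9) succ=(1,0) retry=(1,0)
6. t2 CAS -> counter=10 r=(8,9) succ=(1,1) retry=(1,0)

counter=10 r=(8,9) succ=(1,1) retry=(1,0)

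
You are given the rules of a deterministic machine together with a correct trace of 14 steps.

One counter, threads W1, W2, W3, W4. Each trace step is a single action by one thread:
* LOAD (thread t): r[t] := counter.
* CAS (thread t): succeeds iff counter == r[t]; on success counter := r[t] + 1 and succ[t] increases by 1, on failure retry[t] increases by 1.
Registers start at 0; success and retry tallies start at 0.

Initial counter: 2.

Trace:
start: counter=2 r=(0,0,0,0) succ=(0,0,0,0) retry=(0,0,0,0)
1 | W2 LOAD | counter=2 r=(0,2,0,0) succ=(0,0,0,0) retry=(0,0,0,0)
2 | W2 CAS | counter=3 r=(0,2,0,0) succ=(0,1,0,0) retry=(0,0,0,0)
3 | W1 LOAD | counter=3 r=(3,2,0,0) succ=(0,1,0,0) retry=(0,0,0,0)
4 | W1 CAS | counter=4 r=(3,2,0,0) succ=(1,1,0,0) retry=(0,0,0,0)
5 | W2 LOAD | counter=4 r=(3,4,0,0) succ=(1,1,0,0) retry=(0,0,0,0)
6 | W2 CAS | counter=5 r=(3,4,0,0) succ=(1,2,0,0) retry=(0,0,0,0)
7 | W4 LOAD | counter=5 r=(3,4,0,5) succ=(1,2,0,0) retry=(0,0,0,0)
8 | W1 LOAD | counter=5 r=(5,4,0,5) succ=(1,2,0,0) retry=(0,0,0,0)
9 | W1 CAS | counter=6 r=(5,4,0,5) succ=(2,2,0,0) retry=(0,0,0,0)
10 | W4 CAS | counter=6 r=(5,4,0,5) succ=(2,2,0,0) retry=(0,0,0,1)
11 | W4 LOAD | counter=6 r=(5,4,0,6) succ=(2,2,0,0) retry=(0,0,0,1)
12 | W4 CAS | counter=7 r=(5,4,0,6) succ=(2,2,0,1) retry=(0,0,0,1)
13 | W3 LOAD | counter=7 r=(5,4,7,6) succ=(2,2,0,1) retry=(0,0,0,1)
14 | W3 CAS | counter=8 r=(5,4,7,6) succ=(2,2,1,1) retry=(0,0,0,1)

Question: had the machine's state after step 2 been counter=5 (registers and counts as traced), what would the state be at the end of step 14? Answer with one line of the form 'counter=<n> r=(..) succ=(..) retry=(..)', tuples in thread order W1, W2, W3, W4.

counter=10 r=(7,6,9,8) succ=(2,2,1,1) retry=(0,0,0,1)

state after step 2 := counter=5 r=(0,2,0,0) succ=(0,1,0,0) retry=(0,0,0,0)
3 | W1 LOAD | counter=5 r=(5,2,0,0) succ=(0,1,0,0) retry=(0,0,0,0)
4 | W1 CAS | counter=6 r=(5,2,0,0) succ=(1,1,0,0) retry=(0,0,0,0)
5 | W2 LOAD | counter=6 r=(5,6,0,0) succ=(1,1,0,0) retry=(0,0,0,0)
6 | W2 CAS | counter=7 r=(5,6,0,0) succ=(1,2,0,0) retry=(0,0,0,0)
7 | W4 LOAD | counter=7 r=(5,6,0,7) succ=(1,2,0,0) retry=(0,0,0,0)
8 | W1 LOAD | counter=7 r=(7,6,0,7) succ=(1,2,0,0) retry=(0,0,0,0)
9 | W1 CAS | counter=8 r=(7,6,0,7) succ=(2,2,0,0) retry=(0,0,0,0)
10 | W4 CAS | counter=8 r=(7,6,0,7) succ=(2,2,0,0) retry=(0,0,0,1)
11 | W4 LOAD | counter=8 r=(7,6,0,8) succ=(2,2,0,0) retry=(0,0,0,1)
12 | W4 CAS | counter=9 r=(7,6,0,8) succ=(2,2,0,1) retry=(0,0,0,1)
13 | W3 LOAD | counter=9 r=(7,6,9,8) succ=(2,2,0,1) retry=(0,0,0,1)
14 | W3 CAS | counter=10 r=(7,6,9,8) succ=(2,2,1,1) retry=(0,0,0,1)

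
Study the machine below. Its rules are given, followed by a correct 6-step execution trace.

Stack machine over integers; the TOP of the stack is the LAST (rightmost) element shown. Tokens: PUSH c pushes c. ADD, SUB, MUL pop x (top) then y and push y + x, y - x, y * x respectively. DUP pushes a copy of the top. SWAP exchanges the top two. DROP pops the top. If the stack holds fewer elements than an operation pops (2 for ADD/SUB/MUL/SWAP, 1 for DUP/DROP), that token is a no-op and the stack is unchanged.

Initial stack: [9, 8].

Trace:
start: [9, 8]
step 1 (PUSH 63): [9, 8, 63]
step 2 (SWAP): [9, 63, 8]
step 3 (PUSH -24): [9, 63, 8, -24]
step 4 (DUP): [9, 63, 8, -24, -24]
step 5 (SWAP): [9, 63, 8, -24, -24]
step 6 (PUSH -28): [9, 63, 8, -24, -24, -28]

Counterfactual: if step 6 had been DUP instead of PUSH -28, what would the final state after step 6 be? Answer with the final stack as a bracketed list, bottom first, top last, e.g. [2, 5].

[9, 63, 8, -24, -24, -24]

(re-executing from step 6 with the substitution; state before step 6: [9, 63, 8, -24, -24])
step 6 (DUP): [9, 63, 8, -24, -24, -24]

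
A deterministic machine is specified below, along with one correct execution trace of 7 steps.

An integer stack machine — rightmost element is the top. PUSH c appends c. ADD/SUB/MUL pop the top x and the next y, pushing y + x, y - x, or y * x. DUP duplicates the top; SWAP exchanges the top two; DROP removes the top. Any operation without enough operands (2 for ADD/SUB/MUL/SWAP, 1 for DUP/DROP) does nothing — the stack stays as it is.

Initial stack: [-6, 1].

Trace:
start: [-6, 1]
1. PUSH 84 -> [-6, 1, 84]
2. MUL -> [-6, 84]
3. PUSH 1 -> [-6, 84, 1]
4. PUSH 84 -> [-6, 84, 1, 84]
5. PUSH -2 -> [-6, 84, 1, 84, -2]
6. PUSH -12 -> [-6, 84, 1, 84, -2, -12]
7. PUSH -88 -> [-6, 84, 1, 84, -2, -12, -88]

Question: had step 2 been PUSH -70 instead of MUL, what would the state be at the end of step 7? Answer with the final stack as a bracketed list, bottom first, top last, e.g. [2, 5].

(re-executing from step 2 with the substitution; state before step 2: [-6, 1, 84])
2. PUSH -70 -> [-6, 1, 84, -70]
3. PUSH 1 -> [-6, 1, 84, -70, 1]
4. PUSH 84 -> [-6, 1, 84, -70, 1, 84]
5. PUSH -2 -> [-6, 1, 84, -70, 1, 84, -2]
6. PUSH -12 -> [-6, 1, 84, -70, 1, 84, -2, -12]
7. PUSH -88 -> [-6, 1, 84, -70, 1, 84, -2, -12, -88]

[-6, 1, 84, -70, 1, 84, -2, -12, -88]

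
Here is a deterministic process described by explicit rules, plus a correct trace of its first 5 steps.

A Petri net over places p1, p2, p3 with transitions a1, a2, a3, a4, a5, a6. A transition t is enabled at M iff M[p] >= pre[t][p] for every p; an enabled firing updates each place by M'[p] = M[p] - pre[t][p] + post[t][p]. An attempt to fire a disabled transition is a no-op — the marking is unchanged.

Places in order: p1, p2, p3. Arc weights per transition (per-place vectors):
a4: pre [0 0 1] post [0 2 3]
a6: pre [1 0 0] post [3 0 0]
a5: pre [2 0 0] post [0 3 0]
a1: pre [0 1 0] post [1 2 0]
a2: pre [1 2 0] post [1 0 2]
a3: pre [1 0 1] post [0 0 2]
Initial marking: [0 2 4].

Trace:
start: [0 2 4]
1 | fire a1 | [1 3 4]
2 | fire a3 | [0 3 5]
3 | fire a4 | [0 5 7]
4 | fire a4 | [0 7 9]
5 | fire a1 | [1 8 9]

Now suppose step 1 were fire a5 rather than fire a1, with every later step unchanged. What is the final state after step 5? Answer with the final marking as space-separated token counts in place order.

(re-executing from step 1 with the substitution; state before step 1: [0 2 4])
1 | fire a5 | [0 2 4]
2 | fire a3 | [0 2 4]
3 | fire a4 | [0 4 6]
4 | fire a4 | [0 6 8]
5 | fire a1 | [1 7 8]

1 7 8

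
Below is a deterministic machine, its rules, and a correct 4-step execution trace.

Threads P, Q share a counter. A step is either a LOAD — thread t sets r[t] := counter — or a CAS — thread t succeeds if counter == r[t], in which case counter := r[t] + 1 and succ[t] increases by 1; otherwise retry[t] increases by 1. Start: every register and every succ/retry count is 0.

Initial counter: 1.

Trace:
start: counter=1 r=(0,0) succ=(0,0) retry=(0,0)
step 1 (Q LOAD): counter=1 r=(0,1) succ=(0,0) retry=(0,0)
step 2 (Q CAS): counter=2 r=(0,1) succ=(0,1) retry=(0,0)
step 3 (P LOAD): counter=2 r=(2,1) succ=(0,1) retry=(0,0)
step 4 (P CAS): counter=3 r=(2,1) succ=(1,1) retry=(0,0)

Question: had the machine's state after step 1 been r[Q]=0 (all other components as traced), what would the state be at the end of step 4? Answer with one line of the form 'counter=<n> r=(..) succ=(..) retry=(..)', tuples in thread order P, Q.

state after step 1 := counter=1 r=(0,0) succ=(0,0) retry=(0,0)
step 2 (Q CAS): counter=1 r=(0,0) succ=(0,0) retry=(0,1)
step 3 (P LOAD): counter=1 r=(1,0) succ=(0,0) retry=(0,1)
step 4 (P CAS): counter=2 r=(1,0) succ=(1,0) retry=(0,1)

counter=2 r=(1,0) succ=(1,0) retry=(0,1)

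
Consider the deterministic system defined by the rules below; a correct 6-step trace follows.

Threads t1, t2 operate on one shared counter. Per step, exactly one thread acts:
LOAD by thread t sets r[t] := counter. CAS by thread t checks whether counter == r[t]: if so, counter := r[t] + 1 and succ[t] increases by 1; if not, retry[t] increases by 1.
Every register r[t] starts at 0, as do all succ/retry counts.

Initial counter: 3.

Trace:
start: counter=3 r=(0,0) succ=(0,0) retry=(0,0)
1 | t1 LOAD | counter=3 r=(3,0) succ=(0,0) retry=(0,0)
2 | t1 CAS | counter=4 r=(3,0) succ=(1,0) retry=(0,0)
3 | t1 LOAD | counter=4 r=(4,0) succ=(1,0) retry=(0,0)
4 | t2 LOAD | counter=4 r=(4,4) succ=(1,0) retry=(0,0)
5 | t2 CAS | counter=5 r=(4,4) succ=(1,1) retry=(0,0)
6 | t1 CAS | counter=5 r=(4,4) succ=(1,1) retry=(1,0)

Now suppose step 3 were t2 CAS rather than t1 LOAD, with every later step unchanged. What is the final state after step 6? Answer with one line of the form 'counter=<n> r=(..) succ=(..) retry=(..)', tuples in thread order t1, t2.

counter=5 r=(3,4) succ=(1,1) retry=(1,1)

(re-executing from step 3 with the substitution; state before step 3: counter=4 r=(3,0) succ=(1,0) retry=(0,0))
3 | t2 CAS | counter=4 r=(3,0) succ=(1,0) retry=(0,1)
4 | t2 LOAD | counter=4 r=(3,4) succ=(1,0) retry=(0,1)
5 | t2 CAS | counter=5 r=(3,4) succ=(1,1) retry=(0,1)
6 | t1 CAS | counter=5 r=(3,4) succ=(1,1) retry=(1,1)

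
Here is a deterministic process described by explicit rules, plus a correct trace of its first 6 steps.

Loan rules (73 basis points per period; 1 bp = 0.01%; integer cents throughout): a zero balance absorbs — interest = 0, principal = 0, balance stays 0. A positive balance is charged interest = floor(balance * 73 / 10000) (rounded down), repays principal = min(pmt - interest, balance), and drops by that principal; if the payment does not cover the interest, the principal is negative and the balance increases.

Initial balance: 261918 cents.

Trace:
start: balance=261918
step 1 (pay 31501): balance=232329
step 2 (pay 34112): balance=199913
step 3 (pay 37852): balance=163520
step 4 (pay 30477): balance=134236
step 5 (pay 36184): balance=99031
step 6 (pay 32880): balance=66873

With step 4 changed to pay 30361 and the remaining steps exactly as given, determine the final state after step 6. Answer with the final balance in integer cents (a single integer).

66991

(re-executing from step 4 with the substitution; state before step 4: balance=163520)
step 4 (pay 30361): balance=134352
step 5 (pay 36184): balance=99148
step 6 (pay 32880): balance=66991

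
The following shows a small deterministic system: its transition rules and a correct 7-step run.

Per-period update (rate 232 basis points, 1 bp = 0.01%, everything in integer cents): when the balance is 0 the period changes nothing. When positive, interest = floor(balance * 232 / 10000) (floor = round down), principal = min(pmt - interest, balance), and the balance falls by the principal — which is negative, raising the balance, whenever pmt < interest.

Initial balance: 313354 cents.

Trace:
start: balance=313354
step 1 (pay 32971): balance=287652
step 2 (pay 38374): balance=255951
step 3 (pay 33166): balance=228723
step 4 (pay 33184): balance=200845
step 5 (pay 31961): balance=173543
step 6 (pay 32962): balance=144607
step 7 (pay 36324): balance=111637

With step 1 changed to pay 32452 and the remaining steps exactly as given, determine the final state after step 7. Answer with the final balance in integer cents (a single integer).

(re-executing from step 1 with the substitution; state before step 1: balance=313354)
step 1 (pay 32452): balance=288171
step 2 (pay 38374): balance=256482
step 3 (pay 33166): balance=229266
step 4 (pay 33184): balance=201400
step 5 (pay 31961): balance=174111
step 6 (pay 32962): balance=145188
step 7 (pay 36324): balance=112232

112232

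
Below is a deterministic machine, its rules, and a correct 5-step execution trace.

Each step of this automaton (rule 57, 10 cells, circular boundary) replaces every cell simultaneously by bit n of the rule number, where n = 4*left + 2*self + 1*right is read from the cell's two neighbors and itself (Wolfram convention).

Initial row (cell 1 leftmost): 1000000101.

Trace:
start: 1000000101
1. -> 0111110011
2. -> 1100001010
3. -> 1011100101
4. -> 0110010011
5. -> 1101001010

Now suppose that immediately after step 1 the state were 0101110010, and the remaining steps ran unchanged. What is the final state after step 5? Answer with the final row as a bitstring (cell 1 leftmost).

state after step 1 := 0101110010
2. -> 0011001001
3. -> 1010100100
4. -> 0101010010
5. -> 0010101001

0010101001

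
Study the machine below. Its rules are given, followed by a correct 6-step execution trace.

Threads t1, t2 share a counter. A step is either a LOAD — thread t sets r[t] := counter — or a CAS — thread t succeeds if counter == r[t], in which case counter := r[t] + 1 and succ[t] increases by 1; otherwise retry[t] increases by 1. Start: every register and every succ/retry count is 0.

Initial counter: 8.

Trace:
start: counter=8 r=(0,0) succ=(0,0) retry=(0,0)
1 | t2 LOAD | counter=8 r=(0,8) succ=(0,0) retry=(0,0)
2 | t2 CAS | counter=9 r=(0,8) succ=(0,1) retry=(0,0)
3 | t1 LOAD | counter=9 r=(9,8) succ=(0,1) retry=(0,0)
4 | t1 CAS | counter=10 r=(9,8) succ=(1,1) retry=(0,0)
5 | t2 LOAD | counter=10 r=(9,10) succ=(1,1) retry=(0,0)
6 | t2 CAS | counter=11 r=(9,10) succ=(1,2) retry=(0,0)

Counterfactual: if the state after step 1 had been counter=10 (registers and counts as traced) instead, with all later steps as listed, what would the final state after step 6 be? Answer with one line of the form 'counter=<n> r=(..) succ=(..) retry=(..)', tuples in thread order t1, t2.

state after step 1 := counter=10 r=(0,8) succ=(0,0) retry=(0,0)
2 | t2 CAS | counter=10 r=(0,8) succ=(0,0) retry=(0,1)
3 | t1 LOAD | counter=10 r=(10,8) succ=(0,0) retry=(0,1)
4 | t1 CAS | counter=11 r=(10,8) succ=(1,0) retry=(0,1)
5 | t2 LOAD | counter=11 r=(10,11) succ=(1,0) retry=(0,1)
6 | t2 CAS | counter=12 r=(10,11) succ=(1,1) retry=(0,1)

counter=12 r=(10,11) succ=(1,1) retry=(0,1)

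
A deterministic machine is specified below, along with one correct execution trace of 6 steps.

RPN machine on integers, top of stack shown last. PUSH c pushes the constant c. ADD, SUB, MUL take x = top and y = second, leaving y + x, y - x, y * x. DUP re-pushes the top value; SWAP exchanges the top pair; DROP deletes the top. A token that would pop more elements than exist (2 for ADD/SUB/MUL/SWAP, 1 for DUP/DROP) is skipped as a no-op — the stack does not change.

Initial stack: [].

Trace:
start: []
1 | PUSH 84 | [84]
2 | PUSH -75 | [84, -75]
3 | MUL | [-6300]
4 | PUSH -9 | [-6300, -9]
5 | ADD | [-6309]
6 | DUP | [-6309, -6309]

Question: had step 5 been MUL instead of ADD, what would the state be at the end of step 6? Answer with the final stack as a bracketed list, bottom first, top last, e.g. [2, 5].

[56700, 56700]

(re-executing from step 5 with the substitution; state before step 5: [-6300, -9])
5 | MUL | [56700]
6 | DUP | [56700, 56700]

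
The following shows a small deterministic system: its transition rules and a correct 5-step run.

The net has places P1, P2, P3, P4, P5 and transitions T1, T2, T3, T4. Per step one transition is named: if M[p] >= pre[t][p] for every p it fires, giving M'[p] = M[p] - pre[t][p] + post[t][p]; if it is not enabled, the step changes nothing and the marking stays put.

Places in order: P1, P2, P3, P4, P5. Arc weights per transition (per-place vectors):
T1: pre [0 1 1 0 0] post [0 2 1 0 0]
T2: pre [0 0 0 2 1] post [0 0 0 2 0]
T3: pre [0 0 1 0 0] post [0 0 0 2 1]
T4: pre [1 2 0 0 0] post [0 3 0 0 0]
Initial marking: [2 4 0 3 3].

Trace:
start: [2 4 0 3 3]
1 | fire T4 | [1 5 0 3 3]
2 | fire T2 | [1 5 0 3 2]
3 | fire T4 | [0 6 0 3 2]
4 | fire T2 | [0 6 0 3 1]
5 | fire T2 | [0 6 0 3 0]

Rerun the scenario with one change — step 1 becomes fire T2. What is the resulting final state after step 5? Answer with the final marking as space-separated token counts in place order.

1 5 0 3 0

(re-executing from step 1 with the substitution; state before step 1: [2 4 0 3 3])
1 | fire T2 | [2 4 0 3 2]
2 | fire T2 | [2 4 0 3 1]
3 | fire T4 | [1 5 0 3 1]
4 | fire T2 | [1 5 0 3 0]
5 | fire T2 | [1 5 0 3 0]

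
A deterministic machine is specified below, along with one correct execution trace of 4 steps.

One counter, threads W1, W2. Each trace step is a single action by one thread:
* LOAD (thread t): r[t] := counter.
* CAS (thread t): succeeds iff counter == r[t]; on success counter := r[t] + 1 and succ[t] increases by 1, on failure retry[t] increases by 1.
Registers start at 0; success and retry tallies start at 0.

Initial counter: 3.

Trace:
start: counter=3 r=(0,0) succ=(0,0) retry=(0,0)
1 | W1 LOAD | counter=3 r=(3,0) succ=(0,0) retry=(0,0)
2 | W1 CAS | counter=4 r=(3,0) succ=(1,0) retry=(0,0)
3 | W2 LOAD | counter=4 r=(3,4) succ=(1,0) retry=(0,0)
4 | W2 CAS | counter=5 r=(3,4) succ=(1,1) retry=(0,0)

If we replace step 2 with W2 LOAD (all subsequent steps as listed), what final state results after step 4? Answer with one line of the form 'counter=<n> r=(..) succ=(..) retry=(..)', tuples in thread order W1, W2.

(re-executing from step 2 with the substitution; state before step 2: counter=3 r=(3,0) succ=(0,0) retry=(0,0))
2 | W2 LOAD | counter=3 r=(3,3) succ=(0,0) retry=(0,0)
3 | W2 LOAD | counter=3 r=(3,3) succ=(0,0) retry=(0,0)
4 | W2 CAS | counter=4 r=(3,3) succ=(0,1) retry=(0,0)

counter=4 r=(3,3) succ=(0,1) retry=(0,0)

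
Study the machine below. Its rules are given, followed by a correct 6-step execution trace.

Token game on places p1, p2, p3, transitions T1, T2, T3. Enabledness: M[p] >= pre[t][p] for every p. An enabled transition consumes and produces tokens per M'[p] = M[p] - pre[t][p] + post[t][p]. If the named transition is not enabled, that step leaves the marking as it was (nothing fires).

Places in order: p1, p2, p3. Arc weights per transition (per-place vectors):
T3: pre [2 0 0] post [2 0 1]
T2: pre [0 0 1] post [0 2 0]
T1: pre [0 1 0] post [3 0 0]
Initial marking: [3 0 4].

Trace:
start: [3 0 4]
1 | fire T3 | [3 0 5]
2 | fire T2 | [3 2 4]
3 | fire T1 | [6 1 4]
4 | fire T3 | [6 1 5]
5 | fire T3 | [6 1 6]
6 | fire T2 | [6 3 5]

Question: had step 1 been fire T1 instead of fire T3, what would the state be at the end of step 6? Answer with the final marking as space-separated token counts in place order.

6 3 4

(re-executing from step 1 with the substitution; state before step 1: [3 0 4])
1 | fire T1 | [3 0 4]
2 | fire T2 | [3 2 3]
3 | fire T1 | [6 1 3]
4 | fire T3 | [6 1 4]
5 | fire T3 | [6 1 5]
6 | fire T2 | [6 3 4]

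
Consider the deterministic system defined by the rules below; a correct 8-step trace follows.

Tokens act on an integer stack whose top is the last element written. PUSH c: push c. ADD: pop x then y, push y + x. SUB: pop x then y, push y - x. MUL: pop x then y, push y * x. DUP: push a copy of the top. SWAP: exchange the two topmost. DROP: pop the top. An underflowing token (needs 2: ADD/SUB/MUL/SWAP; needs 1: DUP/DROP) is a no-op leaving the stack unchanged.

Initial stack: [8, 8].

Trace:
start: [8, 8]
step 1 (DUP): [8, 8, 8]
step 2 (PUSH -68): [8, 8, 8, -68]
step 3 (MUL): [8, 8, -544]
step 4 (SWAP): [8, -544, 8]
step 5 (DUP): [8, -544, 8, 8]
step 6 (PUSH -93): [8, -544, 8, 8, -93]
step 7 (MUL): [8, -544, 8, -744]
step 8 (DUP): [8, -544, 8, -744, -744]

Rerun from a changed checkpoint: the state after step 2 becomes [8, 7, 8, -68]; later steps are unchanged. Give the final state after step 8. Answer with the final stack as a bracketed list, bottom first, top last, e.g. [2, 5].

state after step 2 := [8, 7, 8, -68]
step 3 (MUL): [8, 7, -544]
step 4 (SWAP): [8, -544, 7]
step 5 (DUP): [8, -544, 7, 7]
step 6 (PUSH -93): [8, -544, 7, 7, -93]
step 7 (MUL): [8, -544, 7, -651]
step 8 (DUP): [8, -544, 7, -651, -651]

[8, -544, 7, -651, -651]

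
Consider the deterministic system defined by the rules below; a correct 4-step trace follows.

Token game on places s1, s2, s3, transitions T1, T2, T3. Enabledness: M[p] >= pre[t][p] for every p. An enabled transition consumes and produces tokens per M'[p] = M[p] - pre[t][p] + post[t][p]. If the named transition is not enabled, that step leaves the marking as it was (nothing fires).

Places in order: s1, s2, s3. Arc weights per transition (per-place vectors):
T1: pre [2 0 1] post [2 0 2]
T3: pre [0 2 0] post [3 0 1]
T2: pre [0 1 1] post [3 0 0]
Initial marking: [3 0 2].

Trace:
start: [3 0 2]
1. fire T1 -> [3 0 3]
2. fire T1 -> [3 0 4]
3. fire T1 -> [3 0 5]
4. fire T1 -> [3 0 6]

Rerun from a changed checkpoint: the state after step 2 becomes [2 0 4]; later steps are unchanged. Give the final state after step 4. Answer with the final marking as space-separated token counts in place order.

state after step 2 := [2 0 4]
3. fire T1 -> [2 0 5]
4. fire T1 -> [2 0 6]

2 0 6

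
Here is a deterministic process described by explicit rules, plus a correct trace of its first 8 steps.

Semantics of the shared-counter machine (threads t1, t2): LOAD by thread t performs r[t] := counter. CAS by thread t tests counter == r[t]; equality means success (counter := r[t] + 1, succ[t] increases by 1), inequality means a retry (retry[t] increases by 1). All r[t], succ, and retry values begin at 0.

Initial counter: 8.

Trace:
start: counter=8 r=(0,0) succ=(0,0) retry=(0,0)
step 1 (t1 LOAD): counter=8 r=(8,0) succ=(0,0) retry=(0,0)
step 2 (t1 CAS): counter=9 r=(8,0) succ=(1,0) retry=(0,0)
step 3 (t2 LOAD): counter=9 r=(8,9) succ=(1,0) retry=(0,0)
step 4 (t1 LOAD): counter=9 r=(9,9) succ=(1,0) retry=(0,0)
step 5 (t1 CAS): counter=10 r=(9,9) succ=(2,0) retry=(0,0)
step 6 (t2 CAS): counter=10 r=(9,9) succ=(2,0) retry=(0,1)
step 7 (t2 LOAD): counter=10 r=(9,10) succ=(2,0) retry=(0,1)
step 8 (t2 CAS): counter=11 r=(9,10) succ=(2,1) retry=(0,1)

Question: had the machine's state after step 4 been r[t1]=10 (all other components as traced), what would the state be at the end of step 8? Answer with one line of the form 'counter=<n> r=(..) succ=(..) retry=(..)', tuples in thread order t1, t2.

state after step 4 := counter=9 r=(10,9) succ=(1,0) retry=(0,0)
step 5 (t1 CAS): counter=9 r=(10,9) succ=(1,0) retry=(1,0)
step 6 (t2 CAS): counter=10 r=(10,9) succ=(1,1) retry=(1,0)
step 7 (t2 LOAD): counter=10 r=(10,10) succ=(1,1) retry=(1,0)
step 8 (t2 CAS): counter=11 r=(10,10) succ=(1,2) retry=(1,0)

counter=11 r=(10,10) succ=(1,2) retry=(1,0)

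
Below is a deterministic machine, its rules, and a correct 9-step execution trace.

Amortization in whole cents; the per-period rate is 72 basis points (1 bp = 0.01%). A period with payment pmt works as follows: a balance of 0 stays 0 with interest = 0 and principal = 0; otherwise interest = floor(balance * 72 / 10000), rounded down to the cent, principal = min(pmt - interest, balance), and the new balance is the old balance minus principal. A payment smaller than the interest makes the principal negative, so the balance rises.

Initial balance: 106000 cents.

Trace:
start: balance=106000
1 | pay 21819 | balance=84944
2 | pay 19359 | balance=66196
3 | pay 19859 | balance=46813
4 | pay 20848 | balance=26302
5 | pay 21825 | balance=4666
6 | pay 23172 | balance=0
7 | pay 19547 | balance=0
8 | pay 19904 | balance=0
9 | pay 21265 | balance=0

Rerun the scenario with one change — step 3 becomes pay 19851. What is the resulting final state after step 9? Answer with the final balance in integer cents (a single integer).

(re-executing from step 3 with the substitution; state before step 3: balance=66196)
3 | pay 19851 | balance=46821
4 | pay 20848 | balance=26310
5 | pay 21825 | balance=4674
6 | pay 23172 | balance=0
7 | pay 19547 | balance=0
8 | pay 19904 | balance=0
9 | pay 21265 | balance=0

0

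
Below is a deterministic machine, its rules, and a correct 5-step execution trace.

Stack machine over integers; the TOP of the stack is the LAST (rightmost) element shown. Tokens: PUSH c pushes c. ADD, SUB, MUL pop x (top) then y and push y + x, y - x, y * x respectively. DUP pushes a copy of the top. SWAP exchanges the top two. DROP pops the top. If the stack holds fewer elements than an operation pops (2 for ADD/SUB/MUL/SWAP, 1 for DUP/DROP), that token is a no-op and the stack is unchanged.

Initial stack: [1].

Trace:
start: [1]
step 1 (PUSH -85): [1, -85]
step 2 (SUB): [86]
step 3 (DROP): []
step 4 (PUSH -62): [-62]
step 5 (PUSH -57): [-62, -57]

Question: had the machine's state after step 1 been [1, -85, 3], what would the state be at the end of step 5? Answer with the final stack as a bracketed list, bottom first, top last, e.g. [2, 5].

state after step 1 := [1, -85, 3]
step 2 (SUB): [1, -88]
step 3 (DROP): [1]
step 4 (PUSH -62): [1, -62]
step 5 (PUSH -57): [1, -62, -57]

[1, -62, -57]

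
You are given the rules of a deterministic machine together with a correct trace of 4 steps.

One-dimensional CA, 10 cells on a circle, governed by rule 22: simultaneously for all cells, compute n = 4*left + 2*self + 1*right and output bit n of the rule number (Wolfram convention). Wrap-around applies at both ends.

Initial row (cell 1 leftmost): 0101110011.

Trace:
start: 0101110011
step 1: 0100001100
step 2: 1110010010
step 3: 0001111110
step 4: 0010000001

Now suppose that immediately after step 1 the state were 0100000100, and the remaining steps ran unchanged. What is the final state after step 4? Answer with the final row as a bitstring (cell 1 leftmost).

state after step 1 := 0100000100
step 2: 1110001110
step 3: 0001010000
step 4: 0011011000

0011011000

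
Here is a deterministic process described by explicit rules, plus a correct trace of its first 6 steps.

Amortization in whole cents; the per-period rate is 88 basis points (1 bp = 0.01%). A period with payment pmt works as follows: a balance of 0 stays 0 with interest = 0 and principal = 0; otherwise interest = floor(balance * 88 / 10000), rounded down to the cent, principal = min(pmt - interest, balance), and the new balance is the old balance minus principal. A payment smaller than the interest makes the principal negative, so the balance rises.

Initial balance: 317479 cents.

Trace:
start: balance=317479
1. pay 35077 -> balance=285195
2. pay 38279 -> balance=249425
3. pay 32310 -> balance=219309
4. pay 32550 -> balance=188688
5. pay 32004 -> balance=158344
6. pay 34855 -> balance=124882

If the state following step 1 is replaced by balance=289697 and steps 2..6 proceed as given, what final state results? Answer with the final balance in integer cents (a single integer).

129587

state after step 1 := balance=289697
2. pay 38279 -> balance=253967
3. pay 32310 -> balance=223891
4. pay 32550 -> balance=193311
5. pay 32004 -> balance=163008
6. pay 34855 -> balance=129587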